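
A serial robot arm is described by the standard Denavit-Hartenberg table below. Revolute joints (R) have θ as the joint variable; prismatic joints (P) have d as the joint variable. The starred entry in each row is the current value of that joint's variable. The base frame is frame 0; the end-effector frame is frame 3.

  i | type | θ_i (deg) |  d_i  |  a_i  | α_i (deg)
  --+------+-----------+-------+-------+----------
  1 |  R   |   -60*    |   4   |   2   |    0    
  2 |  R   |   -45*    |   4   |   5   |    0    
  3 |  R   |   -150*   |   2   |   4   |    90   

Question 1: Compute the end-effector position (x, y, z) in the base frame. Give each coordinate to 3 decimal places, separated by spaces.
after link 1: o_1 = (1.0000, -1.7321, 4.0000)
after link 2: o_2 = (-0.2941, -6.5617, 8.0000)
after link 3: o_3 = (-1.3294, -2.6980, 10.0000)

-1.329 -2.698 10.000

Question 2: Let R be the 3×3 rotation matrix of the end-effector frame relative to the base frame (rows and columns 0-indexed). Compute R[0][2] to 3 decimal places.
0.966

End-effector z-axis (col 2 of R) = (0.9659,0.2588,0.0000)
R[0][2] = 0.9659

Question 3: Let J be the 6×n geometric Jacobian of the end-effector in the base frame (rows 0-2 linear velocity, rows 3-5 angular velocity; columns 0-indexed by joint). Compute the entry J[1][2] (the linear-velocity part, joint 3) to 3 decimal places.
-1.035

axis z_2 = (0.0000,0.0000,1.0000); lever o_n−o_2 = (-1.0353,3.8637,2.0000)
cross product → J_v[:, 2] = (-3.8637,-1.0353,0.0000)
J_ω[:, 2] = z_2
entry J[1][2] = -1.0353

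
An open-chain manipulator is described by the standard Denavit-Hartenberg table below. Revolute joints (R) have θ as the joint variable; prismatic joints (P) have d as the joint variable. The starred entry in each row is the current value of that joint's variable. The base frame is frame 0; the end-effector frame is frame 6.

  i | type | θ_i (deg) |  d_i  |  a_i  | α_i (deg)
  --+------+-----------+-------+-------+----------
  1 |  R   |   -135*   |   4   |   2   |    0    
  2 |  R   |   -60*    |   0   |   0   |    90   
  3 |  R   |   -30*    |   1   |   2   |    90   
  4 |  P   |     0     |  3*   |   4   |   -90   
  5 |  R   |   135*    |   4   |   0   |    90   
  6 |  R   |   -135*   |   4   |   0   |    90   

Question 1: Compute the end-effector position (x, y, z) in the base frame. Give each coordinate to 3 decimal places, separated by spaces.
-7.422 5.372 -0.563

after link 1: o_1 = (-1.4142, -1.4142, 4.0000)
after link 2: o_2 = (-1.4142, -1.4142, 4.0000)
after link 3: o_3 = (-2.8284, -0.0000, 3.0000)
after link 4: o_4 = (-4.7256, 0.5083, -1.5981)
after link 5: o_5 = (-3.6903, 4.3721, -1.5981)
after link 6: o_6 = (-7.4224, 5.3721, -0.5628)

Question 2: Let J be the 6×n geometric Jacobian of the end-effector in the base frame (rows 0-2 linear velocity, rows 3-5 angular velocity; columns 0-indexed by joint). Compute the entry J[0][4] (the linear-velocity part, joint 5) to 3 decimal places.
1.000

axis z_4 = (0.2588,0.9659,0.0000); lever o_n−o_4 = (-2.6968,4.8637,1.0353)
cross product → J_v[:, 4] = (1.0000,-0.2679,3.8637)
J_ω[:, 4] = z_4
entry J[0][4] = 1.0000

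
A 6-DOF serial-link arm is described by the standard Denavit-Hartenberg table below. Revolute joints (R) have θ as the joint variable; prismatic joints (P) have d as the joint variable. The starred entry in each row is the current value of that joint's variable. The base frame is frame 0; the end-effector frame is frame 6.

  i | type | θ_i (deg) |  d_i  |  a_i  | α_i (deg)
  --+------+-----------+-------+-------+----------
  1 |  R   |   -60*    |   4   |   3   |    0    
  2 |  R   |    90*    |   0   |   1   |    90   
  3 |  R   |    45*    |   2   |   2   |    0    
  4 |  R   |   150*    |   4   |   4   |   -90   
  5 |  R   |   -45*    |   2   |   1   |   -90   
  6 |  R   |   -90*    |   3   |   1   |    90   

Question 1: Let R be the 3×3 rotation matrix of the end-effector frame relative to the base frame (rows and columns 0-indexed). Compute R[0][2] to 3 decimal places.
0.238

End-effector z-axis (col 2 of R) = (0.2380,0.9539,0.1830)
R[0][2] = 0.2380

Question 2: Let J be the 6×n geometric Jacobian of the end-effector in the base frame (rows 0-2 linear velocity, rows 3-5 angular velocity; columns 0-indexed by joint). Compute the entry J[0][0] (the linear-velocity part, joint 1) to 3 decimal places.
8.272

axis z_0 = ẑ; lever o_n−o_0 = (0.8440,-8.2720,0.7491)
cross product → J_v[:, 0] = (8.2720,0.8440,-0.0000)
J_ω[:, 0] = z_0
entry J[0][0] = 8.2720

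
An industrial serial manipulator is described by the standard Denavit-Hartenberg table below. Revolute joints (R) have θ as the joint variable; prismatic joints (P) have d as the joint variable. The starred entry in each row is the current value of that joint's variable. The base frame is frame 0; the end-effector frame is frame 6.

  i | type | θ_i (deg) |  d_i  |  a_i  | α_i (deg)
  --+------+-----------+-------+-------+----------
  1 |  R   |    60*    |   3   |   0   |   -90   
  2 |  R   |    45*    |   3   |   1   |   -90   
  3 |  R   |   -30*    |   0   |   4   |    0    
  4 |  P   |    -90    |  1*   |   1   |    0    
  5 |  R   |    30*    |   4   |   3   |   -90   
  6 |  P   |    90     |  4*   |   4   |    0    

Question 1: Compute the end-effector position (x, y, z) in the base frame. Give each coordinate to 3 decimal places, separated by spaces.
after link 1: o_1 = (0.0000, 0.0000, 3.0000)
after link 2: o_2 = (-2.2445, 2.1124, 2.2929)
after link 3: o_3 = (-2.7518, 5.2337, -0.1566)
after link 4: o_4 = (-4.0322, 4.7481, -0.5101)
after link 5: o_5 = (-8.0444, 3.7987, -3.3386)
after link 6: o_6 = (-5.2160, 8.6976, -3.3386)

-5.216 8.698 -3.339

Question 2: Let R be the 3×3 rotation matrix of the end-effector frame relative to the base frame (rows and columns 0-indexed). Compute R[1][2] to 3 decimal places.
End-effector z-axis (col 2 of R) = (0.3536,0.6124,-0.7071)
R[1][2] = 0.6124

0.612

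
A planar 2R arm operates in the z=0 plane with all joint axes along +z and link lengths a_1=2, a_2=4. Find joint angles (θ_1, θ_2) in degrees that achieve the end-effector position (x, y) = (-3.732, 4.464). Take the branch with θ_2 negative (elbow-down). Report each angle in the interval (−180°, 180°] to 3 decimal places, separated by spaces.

150.006 -30.009

cos θ_2 = (33.8551−2²−4²)/(2·2·4) = 0.8659; θ_2 = -30.0092° (elbow-down)
β = atan2(4.4640,-3.7320) = 129.8963°; ψ = atan2(-2.0006,5.4638) = -20.1101°
θ_1 = β − ψ = 150.0065°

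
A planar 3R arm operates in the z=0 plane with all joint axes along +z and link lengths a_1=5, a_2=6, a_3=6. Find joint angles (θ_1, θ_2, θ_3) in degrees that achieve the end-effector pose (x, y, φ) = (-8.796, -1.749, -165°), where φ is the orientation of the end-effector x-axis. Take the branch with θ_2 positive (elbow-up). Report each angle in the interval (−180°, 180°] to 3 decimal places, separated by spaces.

90.004 149.995 -44.999

wrist centre = target − a_3·(cos φ, sin φ) = (-3.0004, -0.1961)
cos θ_2 = (9.0411−5²−6²)/(2·5·6) = -0.8660; θ_2 = 149.9950° (elbow-up)
β = atan2(-0.1961,-3.0004) = -176.2609°; ψ = atan2(3.0005,-0.1959) = 93.7353°
θ_1 = β − ψ = -269.9962°
θ_3 = φ − θ_1 − θ_2 = -44.9987° (wrapped to (-180°,180°])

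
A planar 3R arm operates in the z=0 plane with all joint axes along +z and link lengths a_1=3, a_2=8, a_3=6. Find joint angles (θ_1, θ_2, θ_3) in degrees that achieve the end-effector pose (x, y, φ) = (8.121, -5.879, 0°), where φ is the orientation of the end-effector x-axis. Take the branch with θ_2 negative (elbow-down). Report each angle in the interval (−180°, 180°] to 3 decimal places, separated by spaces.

wrist centre = target − a_3·(cos φ, sin φ) = (2.1210, -5.8790)
cos θ_2 = (39.0613−3²−8²)/(2·3·8) = -0.7071; θ_2 = -134.9959° (elbow-down)
β = atan2(-5.8790,2.1210) = -70.1618°; ψ = atan2(-5.6573,-2.6565) = -115.1531°
θ_1 = β − ψ = 44.9913°
θ_3 = φ − θ_1 − θ_2 = 90.0046° (wrapped to (-180°,180°])

44.991 -134.996 90.005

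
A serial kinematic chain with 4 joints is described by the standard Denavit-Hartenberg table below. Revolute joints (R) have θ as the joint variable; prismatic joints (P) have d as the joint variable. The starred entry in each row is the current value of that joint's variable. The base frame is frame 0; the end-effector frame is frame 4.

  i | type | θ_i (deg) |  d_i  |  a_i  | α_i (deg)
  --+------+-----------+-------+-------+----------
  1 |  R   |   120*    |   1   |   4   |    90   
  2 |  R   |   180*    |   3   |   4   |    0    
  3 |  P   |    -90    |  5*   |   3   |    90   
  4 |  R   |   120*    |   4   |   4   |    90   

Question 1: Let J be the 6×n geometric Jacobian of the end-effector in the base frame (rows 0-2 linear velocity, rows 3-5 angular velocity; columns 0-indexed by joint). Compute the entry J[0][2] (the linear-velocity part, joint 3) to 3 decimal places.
prismatic axis z_2 = (0.8660,0.5000,0.0000)
J_v[:, 2] = z_2; J_ω[:, 2] = (0,0,0)
entry J[0][2] = 0.8660

0.866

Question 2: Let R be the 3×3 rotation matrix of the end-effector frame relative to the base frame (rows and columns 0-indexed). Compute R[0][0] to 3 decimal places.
0.750

End-effector x-axis (col 0 of R) = (0.7500,0.4330,-0.5000)
R[0][0] = 0.7500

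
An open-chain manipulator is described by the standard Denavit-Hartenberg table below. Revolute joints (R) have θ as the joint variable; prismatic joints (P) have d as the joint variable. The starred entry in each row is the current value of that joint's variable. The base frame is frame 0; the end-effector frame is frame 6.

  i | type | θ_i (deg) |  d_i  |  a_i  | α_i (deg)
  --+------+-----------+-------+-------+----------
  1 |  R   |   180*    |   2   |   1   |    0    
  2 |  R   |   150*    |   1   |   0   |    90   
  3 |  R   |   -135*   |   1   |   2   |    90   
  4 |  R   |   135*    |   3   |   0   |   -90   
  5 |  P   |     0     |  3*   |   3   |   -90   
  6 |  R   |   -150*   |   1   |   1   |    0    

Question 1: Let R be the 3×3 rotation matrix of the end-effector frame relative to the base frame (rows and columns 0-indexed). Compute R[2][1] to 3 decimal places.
0.683

End-effector y-axis (col 1 of R) = (0.7209,-0.1174,0.6830)
R[2][1] = 0.6830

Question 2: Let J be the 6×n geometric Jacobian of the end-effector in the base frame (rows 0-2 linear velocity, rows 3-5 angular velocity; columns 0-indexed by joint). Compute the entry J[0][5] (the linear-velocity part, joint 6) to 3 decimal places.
axis z_5 = (0.6124,-0.3536,-0.7071); lever o_n−o_5 = (0.9368,0.5745,-0.8901)
cross product → J_v[:, 5] = (0.7209,-0.1174,0.6830)
J_ω[:, 5] = z_5
entry J[0][5] = 0.7209

0.721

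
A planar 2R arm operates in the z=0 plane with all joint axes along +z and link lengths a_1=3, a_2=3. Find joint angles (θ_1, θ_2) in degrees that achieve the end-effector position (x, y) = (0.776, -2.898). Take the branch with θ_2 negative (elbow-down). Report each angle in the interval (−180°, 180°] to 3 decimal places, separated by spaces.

cos θ_2 = (9.0006−3²−3²)/(2·3·3) = -0.5000; θ_2 = -119.9979° (elbow-down)
β = atan2(-2.8980,0.7760) = -75.0095°; ψ = atan2(-2.5981,1.5001) = -59.9989°
θ_1 = β − ψ = -15.0106°

-15.011 -119.998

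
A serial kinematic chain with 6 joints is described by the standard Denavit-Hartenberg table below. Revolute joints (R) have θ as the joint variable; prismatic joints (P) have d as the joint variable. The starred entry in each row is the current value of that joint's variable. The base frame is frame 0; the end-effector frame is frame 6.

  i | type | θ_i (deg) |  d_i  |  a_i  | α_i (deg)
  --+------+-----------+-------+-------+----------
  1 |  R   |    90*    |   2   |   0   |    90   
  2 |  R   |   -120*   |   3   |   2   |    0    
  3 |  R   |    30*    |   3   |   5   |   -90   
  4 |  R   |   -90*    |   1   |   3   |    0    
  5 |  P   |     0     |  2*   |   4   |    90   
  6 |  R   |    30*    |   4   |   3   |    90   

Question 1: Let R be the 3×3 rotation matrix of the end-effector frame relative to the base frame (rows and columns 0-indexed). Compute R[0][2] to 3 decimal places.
0.500

End-effector z-axis (col 2 of R) = (0.5000,-0.8660,0.0000)
R[0][2] = 0.5000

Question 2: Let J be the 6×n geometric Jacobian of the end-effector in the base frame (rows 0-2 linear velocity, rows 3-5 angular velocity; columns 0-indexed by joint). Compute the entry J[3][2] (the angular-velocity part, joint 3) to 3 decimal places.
1.000

axis z_2 = (1.0000,-0.0000,0.0000); lever o_n−o_2 = (12.5981,4.5000,-1.0000)
cross product → J_v[:, 2] = (-0.0000,1.0000,4.5000)
J_ω[:, 2] = z_2
entry J[3][2] = 1.0000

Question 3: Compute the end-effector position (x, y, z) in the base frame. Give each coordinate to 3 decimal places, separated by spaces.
15.598 3.500 -0.732

after link 1: o_1 = (0.0000, 0.0000, 2.0000)
after link 2: o_2 = (3.0000, -1.0000, 0.2679)
after link 3: o_3 = (6.0000, -1.0000, -4.7321)
after link 4: o_4 = (9.0000, 0.0000, -4.7321)
after link 5: o_5 = (13.0000, 2.0000, -4.7321)
after link 6: o_6 = (15.5981, 3.5000, -0.7321)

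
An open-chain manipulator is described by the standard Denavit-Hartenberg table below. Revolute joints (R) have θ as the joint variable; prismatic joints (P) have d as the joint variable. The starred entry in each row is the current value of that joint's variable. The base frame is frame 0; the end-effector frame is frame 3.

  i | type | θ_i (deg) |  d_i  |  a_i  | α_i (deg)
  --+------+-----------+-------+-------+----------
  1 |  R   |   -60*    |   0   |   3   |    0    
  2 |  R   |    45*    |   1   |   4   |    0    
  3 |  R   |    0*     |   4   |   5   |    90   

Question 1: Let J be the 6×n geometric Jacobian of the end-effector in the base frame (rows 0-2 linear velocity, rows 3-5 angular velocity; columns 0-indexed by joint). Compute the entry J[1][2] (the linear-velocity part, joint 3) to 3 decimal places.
4.830

axis z_2 = (0.0000,0.0000,1.0000); lever o_n−o_2 = (4.8296,-1.2941,4.0000)
cross product → J_v[:, 2] = (1.2941,4.8296,-0.0000)
J_ω[:, 2] = z_2
entry J[1][2] = 4.8296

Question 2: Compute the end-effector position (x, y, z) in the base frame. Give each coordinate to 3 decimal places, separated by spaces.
after link 1: o_1 = (1.5000, -2.5981, 0.0000)
after link 2: o_2 = (5.3637, -3.6334, 1.0000)
after link 3: o_3 = (10.1933, -4.9274, 5.0000)

10.193 -4.927 5.000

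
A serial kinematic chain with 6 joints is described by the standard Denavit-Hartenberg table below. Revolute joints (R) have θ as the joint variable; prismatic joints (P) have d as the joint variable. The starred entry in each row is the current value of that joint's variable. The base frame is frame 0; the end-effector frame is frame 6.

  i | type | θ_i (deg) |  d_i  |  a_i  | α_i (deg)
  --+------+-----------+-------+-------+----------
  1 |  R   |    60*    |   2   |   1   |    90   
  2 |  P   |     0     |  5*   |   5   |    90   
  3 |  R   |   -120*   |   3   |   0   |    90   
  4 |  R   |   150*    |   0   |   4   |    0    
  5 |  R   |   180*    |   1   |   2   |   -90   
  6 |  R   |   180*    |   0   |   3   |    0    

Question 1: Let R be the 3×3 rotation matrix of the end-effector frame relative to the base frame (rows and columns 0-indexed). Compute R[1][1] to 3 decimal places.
End-effector y-axis (col 1 of R) = (-0.0000,-1.0000,-0.0000)
R[1][1] = -1.0000

-1.000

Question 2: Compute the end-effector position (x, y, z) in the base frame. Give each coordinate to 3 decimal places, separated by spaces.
after link 1: o_1 = (0.5000, 0.8660, 2.0000)
after link 2: o_2 = (7.3301, 2.6962, 2.0000)
after link 3: o_3 = (7.3301, 2.6962, -1.0000)
after link 4: o_4 = (10.7942, 2.6962, -3.0000)
after link 5: o_5 = (9.0622, 1.6962, -2.0000)
after link 6: o_6 = (11.6603, 1.6962, -3.5000)

11.660 1.696 -3.500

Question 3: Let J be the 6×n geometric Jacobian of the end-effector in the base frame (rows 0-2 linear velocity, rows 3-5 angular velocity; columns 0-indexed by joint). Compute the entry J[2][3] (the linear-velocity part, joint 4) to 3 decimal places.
axis z_3 = (-0.0000,-1.0000,-0.0000); lever o_n−o_3 = (4.3301,-1.0000,-2.5000)
cross product → J_v[:, 3] = (2.5000,-0.0000,4.3301)
J_ω[:, 3] = z_3
entry J[2][3] = 4.3301

4.330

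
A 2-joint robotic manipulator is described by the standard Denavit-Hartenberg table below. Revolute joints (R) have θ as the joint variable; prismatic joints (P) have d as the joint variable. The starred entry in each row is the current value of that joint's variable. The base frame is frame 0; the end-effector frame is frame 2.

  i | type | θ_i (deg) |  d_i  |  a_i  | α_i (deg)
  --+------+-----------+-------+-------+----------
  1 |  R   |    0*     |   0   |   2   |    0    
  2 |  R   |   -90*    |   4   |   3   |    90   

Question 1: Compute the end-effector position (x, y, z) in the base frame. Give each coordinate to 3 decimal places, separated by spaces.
2.000 -3.000 4.000

after link 1: o_1 = (2.0000, 0.0000, 0.0000)
after link 2: o_2 = (2.0000, -3.0000, 4.0000)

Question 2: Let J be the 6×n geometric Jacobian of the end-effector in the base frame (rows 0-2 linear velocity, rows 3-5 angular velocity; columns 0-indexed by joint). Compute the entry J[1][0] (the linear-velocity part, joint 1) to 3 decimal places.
2.000

axis z_0 = ẑ; lever o_n−o_0 = (2.0000,-3.0000,4.0000)
cross product → J_v[:, 0] = (3.0000,2.0000,-0.0000)
J_ω[:, 0] = z_0
entry J[1][0] = 2.0000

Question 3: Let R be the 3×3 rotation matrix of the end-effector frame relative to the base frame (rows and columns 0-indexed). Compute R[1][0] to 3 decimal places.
End-effector x-axis (col 0 of R) = (0.0000,-1.0000,0.0000)
R[1][0] = -1.0000

-1.000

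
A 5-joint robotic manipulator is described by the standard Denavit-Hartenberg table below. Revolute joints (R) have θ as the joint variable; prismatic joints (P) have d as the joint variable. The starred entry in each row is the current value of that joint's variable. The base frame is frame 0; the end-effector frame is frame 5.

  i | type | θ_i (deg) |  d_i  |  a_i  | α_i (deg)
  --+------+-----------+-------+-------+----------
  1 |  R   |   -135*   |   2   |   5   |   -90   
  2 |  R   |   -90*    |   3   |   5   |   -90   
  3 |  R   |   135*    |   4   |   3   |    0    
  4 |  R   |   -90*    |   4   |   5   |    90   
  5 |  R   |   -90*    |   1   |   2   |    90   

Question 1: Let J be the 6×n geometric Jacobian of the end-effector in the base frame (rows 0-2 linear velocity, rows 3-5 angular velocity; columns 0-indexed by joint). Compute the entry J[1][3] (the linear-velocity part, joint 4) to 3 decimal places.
axis z_3 = (-0.7071,-0.7071,-0.0000); lever o_n−o_3 = (-3.4142,0.5858,4.2426)
cross product → J_v[:, 3] = (-3.0000,3.0000,-2.8284)
J_ω[:, 3] = z_3
entry J[1][3] = 3.0000

3.000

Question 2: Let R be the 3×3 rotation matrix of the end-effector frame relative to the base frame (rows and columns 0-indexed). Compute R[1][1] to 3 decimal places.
-0.500

End-effector y-axis (col 1 of R) = (0.5000,-0.5000,0.7071)
R[1][1] = -0.5000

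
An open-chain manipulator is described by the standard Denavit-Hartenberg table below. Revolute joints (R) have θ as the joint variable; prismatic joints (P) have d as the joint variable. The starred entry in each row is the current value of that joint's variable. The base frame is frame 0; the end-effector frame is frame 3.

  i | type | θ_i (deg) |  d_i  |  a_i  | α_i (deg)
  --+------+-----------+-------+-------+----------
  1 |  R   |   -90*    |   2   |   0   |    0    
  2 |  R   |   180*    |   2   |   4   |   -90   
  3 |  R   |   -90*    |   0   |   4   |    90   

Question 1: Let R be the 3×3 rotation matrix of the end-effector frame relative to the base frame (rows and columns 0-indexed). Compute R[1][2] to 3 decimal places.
End-effector z-axis (col 2 of R) = (-0.0000,-1.0000,0.0000)
R[1][2] = -1.0000

-1.000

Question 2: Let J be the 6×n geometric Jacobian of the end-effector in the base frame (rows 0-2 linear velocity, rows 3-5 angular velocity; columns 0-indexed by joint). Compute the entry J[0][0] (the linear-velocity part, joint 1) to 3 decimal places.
axis z_0 = ẑ; lever o_n−o_0 = (0.0000,4.0000,8.0000)
cross product → J_v[:, 0] = (-4.0000,0.0000,0.0000)
J_ω[:, 0] = z_0
entry J[0][0] = -4.0000

-4.000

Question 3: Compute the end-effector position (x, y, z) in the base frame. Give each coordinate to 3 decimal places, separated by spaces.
after link 1: o_1 = (0.0000, 0.0000, 2.0000)
after link 2: o_2 = (0.0000, 4.0000, 4.0000)
after link 3: o_3 = (0.0000, 4.0000, 8.0000)

0.000 4.000 8.000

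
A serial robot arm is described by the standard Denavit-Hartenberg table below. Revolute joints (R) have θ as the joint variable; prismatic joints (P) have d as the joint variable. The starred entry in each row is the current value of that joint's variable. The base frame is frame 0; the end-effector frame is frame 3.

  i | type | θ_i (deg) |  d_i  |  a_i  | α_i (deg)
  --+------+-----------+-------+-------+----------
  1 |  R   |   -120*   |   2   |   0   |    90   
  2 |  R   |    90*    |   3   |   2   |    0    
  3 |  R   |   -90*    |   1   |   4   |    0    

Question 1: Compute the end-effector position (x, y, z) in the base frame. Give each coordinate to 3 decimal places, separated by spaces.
after link 1: o_1 = (0.0000, 0.0000, 2.0000)
after link 2: o_2 = (-2.5981, 1.5000, 4.0000)
after link 3: o_3 = (-5.4641, -1.4641, 4.0000)

-5.464 -1.464 4.000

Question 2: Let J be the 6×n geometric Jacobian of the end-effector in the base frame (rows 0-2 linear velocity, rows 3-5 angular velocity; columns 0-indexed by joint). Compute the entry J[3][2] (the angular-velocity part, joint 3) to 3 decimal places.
axis z_2 = (-0.8660,0.5000,0.0000); lever o_n−o_2 = (-2.8660,-2.9641,0.0000)
cross product → J_v[:, 2] = (0.0000,-0.0000,4.0000)
J_ω[:, 2] = z_2
entry J[3][2] = -0.8660

-0.866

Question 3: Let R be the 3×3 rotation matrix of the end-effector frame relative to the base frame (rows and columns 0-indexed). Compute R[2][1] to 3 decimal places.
End-effector y-axis (col 1 of R) = (0.0000,-0.0000,1.0000)
R[2][1] = 1.0000

1.000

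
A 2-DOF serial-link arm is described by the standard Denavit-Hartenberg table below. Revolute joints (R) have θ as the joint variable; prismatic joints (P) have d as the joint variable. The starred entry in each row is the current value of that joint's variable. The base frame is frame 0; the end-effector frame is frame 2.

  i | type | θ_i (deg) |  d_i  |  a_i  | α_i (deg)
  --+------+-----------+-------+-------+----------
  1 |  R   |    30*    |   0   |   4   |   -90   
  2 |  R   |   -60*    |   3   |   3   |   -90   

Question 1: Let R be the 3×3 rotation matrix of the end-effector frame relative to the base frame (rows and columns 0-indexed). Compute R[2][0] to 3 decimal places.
0.866

End-effector x-axis (col 0 of R) = (0.4330,0.2500,0.8660)
R[2][0] = 0.8660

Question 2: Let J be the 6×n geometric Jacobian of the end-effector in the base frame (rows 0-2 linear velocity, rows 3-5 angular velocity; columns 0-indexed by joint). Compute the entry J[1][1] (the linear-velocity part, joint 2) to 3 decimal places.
axis z_1 = (-0.5000,0.8660,0.0000); lever o_n−o_1 = (-0.2010,3.3481,2.5981)
cross product → J_v[:, 1] = (2.2500,1.2990,-1.5000)
J_ω[:, 1] = z_1
entry J[1][1] = 1.2990

1.299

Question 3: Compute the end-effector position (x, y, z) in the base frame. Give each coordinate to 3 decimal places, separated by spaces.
3.263 5.348 2.598

after link 1: o_1 = (3.4641, 2.0000, 0.0000)
after link 2: o_2 = (3.2631, 5.3481, 2.5981)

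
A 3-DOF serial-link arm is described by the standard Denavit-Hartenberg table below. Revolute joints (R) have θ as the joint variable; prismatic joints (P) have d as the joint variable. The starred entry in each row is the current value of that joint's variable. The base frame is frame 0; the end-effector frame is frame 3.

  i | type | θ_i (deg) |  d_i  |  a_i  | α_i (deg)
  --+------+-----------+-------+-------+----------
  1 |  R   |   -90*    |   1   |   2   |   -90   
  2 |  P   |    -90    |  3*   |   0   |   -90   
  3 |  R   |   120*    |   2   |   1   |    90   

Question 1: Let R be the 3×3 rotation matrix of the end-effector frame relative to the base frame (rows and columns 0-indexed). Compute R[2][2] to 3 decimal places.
End-effector z-axis (col 2 of R) = (-0.5000,-0.0000,0.8660)
R[2][2] = 0.8660

0.866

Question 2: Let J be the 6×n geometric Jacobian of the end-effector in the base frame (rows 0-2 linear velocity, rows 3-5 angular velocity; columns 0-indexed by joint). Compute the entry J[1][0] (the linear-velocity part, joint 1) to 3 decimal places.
axis z_0 = ẑ; lever o_n−o_0 = (2.1340,-4.0000,0.5000)
cross product → J_v[:, 0] = (4.0000,2.1340,-0.0000)
J_ω[:, 0] = z_0
entry J[1][0] = 2.1340

2.134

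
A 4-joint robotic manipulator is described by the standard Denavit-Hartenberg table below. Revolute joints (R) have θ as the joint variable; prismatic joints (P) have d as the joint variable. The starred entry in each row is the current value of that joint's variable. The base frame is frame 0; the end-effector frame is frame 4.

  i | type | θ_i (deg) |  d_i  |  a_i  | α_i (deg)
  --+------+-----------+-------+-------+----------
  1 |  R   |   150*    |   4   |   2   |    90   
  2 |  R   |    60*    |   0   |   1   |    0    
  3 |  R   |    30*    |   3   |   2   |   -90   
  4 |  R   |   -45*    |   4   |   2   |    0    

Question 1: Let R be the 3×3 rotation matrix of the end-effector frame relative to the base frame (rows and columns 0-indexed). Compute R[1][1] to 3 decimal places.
End-effector y-axis (col 1 of R) = (-0.3536,-0.6124,0.7071)
R[1][1] = -0.6124

-0.612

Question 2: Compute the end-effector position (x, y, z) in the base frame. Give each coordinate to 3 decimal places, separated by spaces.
after link 1: o_1 = (-1.7321, 1.0000, 4.0000)
after link 2: o_2 = (-2.1651, 1.2500, 4.8660)
after link 3: o_3 = (-0.6651, 3.8481, 6.8660)
after link 4: o_4 = (3.5061, 3.0728, 8.2802)

3.506 3.073 8.280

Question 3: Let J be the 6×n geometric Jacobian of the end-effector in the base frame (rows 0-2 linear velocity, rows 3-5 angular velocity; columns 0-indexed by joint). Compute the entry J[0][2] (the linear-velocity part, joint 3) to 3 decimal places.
2.957

axis z_2 = (0.5000,0.8660,0.0000); lever o_n−o_2 = (5.6712,1.8228,3.4142)
cross product → J_v[:, 2] = (2.9568,-1.7071,-4.0000)
J_ω[:, 2] = z_2
entry J[0][2] = 2.9568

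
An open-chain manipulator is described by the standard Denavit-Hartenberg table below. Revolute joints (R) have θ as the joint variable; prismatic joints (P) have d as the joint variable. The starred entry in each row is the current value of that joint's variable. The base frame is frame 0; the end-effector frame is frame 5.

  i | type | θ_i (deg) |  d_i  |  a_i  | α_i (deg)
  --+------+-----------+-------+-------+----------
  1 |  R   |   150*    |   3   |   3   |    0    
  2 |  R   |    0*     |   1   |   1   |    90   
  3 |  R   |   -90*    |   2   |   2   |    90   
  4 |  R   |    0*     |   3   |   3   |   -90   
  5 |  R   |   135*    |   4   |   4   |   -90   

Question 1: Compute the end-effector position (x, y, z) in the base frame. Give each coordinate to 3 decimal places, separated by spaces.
after link 1: o_1 = (-2.5981, 1.5000, 3.0000)
after link 2: o_2 = (-3.4641, 2.0000, 4.0000)
after link 3: o_3 = (-2.4641, 3.7321, 2.0000)
after link 4: o_4 = (0.1340, 2.2321, -1.0000)
after link 5: o_5 = (-0.3155, 7.1104, 1.8284)

-0.316 7.110 1.828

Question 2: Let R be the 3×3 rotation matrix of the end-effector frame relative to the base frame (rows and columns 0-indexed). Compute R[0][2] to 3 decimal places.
0.612

End-effector z-axis (col 2 of R) = (0.6124,-0.3536,0.7071)
R[0][2] = 0.6124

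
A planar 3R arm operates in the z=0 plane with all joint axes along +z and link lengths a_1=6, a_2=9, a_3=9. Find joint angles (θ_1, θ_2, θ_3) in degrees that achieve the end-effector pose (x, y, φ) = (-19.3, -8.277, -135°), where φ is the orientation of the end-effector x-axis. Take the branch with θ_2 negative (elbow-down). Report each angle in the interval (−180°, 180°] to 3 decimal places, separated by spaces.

-135.001 -59.999 60.001

wrist centre = target − a_3·(cos φ, sin φ) = (-12.9360, -1.9130)
cos θ_2 = (171.0008−6²−9²)/(2·6·9) = 0.5000; θ_2 = -59.9995° (elbow-down)
β = atan2(-1.9130,-12.9360) = -171.5878°; ψ = atan2(-7.7942,10.5001) = -36.5865°
θ_1 = β − ψ = -135.0014°
θ_3 = φ − θ_1 − θ_2 = 60.0009° (wrapped to (-180°,180°])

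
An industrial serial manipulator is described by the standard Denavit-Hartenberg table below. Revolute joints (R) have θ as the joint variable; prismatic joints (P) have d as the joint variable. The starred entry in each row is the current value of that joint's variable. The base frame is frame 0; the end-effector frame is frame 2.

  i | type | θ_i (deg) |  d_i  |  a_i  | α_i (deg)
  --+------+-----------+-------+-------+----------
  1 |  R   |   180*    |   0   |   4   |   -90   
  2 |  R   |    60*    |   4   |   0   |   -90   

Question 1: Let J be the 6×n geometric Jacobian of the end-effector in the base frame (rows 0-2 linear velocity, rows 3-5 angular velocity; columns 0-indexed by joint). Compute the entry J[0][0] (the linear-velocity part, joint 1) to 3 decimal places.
axis z_0 = ẑ; lever o_n−o_0 = (-4.0000,-4.0000,0.0000)
cross product → J_v[:, 0] = (4.0000,-4.0000,0.0000)
J_ω[:, 0] = z_0
entry J[0][0] = 4.0000

4.000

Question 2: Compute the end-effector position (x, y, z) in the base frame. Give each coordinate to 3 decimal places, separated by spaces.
after link 1: o_1 = (-4.0000, 0.0000, 0.0000)
after link 2: o_2 = (-4.0000, -4.0000, 0.0000)

-4.000 -4.000 0.000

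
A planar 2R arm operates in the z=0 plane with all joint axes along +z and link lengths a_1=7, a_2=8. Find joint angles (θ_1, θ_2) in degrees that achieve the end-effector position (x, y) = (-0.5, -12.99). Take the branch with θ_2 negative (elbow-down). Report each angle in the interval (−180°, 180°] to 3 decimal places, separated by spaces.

cos θ_2 = (168.9901−7²−8²)/(2·7·8) = 0.4999; θ_2 = -60.0058° (elbow-down)
β = atan2(-12.9900,-0.5000) = -92.2043°; ψ = atan2(-6.9286,10.9993) = -32.2074°
θ_1 = β − ψ = -59.9969°

-59.997 -60.006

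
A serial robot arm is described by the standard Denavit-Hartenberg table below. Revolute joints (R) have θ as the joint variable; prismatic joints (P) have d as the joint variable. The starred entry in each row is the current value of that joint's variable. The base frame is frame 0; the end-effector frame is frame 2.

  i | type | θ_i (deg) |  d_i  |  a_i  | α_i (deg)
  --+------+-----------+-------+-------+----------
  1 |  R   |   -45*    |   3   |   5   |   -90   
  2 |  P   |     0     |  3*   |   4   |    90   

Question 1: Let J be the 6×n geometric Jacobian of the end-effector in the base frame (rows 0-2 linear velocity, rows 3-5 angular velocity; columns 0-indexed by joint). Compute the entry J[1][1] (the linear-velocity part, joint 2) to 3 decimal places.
prismatic axis z_1 = (0.7071,0.7071,0.0000)
J_v[:, 1] = z_1; J_ω[:, 1] = (0,0,0)
entry J[1][1] = 0.7071

0.707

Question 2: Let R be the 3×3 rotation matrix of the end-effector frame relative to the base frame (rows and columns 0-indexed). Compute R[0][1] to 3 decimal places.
0.707

End-effector y-axis (col 1 of R) = (0.7071,0.7071,0.0000)
R[0][1] = 0.7071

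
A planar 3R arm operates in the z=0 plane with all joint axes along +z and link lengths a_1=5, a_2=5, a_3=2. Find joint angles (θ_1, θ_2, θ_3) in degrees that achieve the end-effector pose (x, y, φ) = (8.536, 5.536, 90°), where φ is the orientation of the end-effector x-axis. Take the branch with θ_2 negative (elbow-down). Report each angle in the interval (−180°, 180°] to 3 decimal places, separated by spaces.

44.992 -44.982 89.989

wrist centre = target − a_3·(cos φ, sin φ) = (8.5360, 3.5360)
cos θ_2 = (85.3666−5²−5²)/(2·5·5) = 0.7073; θ_2 = -44.9818° (elbow-down)
β = atan2(3.5360,8.5360) = 22.5016°; ψ = atan2(-3.5344,8.5367) = -22.4909°
θ_1 = β − ψ = 44.9924°
θ_3 = φ − θ_1 − θ_2 = 89.9893° (wrapped to (-180°,180°])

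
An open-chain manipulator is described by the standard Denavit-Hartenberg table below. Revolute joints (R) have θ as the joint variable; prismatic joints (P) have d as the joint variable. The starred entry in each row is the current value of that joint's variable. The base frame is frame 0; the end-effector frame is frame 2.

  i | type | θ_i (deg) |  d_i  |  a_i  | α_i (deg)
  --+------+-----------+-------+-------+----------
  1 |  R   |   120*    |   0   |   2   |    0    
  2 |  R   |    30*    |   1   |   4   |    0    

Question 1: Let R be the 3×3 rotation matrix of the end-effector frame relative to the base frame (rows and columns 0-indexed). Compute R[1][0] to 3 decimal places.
End-effector x-axis (col 0 of R) = (-0.8660,0.5000,0.0000)
R[1][0] = 0.5000

0.500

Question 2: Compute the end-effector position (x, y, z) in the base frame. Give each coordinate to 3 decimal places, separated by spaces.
-4.464 3.732 1.000

after link 1: o_1 = (-1.0000, 1.7321, 0.0000)
after link 2: o_2 = (-4.4641, 3.7321, 1.0000)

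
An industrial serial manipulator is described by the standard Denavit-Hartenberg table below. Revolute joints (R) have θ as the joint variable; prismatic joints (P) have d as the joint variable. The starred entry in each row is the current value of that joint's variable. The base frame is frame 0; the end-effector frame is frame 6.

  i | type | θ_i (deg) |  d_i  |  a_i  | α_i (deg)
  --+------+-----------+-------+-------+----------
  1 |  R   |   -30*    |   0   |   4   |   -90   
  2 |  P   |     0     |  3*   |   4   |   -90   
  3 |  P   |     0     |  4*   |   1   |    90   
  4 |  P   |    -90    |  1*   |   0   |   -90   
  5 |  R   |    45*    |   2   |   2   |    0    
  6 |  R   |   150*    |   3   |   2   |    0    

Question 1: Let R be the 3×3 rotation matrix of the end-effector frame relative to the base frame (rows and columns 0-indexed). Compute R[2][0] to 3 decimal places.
End-effector x-axis (col 0 of R) = (0.1294,0.2241,-0.9659)
R[2][0] = -0.9659

-0.966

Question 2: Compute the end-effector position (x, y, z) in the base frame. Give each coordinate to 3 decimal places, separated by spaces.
after link 1: o_1 = (3.4641, -2.0000, 0.0000)
after link 2: o_2 = (8.4282, -1.4019, 0.0000)
after link 3: o_3 = (9.2942, -1.9019, -4.0000)
after link 4: o_4 = (9.7942, -1.0359, -4.0000)
after link 5: o_5 = (10.8192, -3.2606, -2.5858)
after link 6: o_6 = (13.6761, -4.3124, -4.5176)

13.676 -4.312 -4.518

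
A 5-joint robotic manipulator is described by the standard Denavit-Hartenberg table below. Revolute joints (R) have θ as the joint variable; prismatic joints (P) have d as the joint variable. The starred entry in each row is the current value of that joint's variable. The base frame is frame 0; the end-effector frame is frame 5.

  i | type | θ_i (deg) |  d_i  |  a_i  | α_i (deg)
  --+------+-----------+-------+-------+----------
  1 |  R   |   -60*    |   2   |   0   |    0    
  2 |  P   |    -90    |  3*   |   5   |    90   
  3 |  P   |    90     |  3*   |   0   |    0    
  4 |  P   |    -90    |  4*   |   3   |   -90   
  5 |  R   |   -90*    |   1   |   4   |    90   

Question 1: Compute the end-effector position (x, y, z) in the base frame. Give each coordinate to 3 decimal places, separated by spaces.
after link 1: o_1 = (0.0000, 0.0000, 2.0000)
after link 2: o_2 = (-4.3301, -2.5000, 5.0000)
after link 3: o_3 = (-5.8301, 0.0981, 5.0000)
after link 4: o_4 = (-10.4282, 2.0622, 5.0000)
after link 5: o_5 = (-12.4282, 5.5263, 6.0000)

-12.428 5.526 6.000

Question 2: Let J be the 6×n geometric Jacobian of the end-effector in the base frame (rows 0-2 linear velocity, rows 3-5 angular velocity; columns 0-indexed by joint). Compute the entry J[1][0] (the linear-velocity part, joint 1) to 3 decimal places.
axis z_0 = ẑ; lever o_n−o_0 = (-12.4282,5.5263,6.0000)
cross product → J_v[:, 0] = (-5.5263,-12.4282,0.0000)
J_ω[:, 0] = z_0
entry J[1][0] = -12.4282

-12.428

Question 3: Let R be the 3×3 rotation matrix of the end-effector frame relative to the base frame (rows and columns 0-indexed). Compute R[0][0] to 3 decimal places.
End-effector x-axis (col 0 of R) = (-0.5000,0.8660,-0.0000)
R[0][0] = -0.5000

-0.500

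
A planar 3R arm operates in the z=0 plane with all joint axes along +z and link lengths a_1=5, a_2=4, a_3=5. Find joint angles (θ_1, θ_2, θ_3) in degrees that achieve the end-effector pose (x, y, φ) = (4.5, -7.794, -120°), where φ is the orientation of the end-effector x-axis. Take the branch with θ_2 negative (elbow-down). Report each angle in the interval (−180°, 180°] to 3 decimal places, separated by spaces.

wrist centre = target − a_3·(cos φ, sin φ) = (7.0000, -3.4639)
cos θ_2 = (60.9984−5²−4²)/(2·5·4) = 0.5000; θ_2 = -60.0026° (elbow-down)
β = atan2(-3.4639,7.0000) = -26.3280°; ψ = atan2(-3.4642,6.9998) = -26.3306°
θ_1 = β − ψ = 0.0026°
θ_3 = φ − θ_1 − θ_2 = -60.0000° (wrapped to (-180°,180°])

0.003 -60.003 -60.000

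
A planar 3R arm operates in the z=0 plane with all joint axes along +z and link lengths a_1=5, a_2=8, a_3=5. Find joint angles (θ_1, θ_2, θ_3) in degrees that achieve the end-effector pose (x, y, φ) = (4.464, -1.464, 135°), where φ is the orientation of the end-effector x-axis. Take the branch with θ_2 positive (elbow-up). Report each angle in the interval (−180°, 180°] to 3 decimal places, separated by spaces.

wrist centre = target − a_3·(cos φ, sin φ) = (7.9995, -4.9995)
cos θ_2 = (88.9879−5²−8²)/(2·5·8) = -0.0002; θ_2 = 90.0087° (elbow-up)
β = atan2(-4.9995,7.9995) = -32.0045°; ψ = atan2(8.0000,4.9988) = 58.0009°
θ_1 = β − ψ = -90.0053°
θ_3 = φ − θ_1 − θ_2 = 134.9967° (wrapped to (-180°,180°])

-90.005 90.009 134.997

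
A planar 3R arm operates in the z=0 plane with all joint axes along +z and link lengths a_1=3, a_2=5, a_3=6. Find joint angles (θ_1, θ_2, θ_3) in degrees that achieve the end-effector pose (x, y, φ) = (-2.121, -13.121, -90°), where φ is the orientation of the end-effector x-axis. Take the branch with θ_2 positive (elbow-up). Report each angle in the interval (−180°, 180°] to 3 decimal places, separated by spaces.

-135.009 45.016 -0.007

wrist centre = target − a_3·(cos φ, sin φ) = (-2.1210, -7.1210)
cos θ_2 = (55.2073−3²−5²)/(2·3·5) = 0.7069; θ_2 = 45.0160° (elbow-up)
β = atan2(-7.1210,-2.1210) = -106.5862°; ψ = atan2(3.5365,6.5345) = 28.4224°
θ_1 = β − ψ = -135.0087°
θ_3 = φ − θ_1 − θ_2 = -0.0073° (wrapped to (-180°,180°])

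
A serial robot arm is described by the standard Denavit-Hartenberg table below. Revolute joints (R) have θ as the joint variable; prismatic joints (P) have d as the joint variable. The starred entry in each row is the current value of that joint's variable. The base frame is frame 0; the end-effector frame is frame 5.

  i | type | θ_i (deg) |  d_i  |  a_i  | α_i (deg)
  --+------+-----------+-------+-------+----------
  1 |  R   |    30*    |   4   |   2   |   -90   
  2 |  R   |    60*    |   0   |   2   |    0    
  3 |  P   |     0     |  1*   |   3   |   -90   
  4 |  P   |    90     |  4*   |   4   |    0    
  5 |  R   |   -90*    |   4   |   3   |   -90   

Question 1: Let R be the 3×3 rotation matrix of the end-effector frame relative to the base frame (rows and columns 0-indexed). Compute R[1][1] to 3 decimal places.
End-effector y-axis (col 1 of R) = (0.7500,0.4330,0.5000)
R[1][1] = 0.4330

0.433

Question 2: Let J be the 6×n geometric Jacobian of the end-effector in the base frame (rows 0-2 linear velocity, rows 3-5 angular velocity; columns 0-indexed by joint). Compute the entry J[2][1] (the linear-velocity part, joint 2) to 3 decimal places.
2.928

axis z_1 = (-0.5000,0.8660,0.0000); lever o_n−o_1 = (-1.0359,-4.0622,-10.9282)
cross product → J_v[:, 1] = (-9.4641,-5.4641,2.9282)
J_ω[:, 1] = z_1
entry J[2][1] = 2.9282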